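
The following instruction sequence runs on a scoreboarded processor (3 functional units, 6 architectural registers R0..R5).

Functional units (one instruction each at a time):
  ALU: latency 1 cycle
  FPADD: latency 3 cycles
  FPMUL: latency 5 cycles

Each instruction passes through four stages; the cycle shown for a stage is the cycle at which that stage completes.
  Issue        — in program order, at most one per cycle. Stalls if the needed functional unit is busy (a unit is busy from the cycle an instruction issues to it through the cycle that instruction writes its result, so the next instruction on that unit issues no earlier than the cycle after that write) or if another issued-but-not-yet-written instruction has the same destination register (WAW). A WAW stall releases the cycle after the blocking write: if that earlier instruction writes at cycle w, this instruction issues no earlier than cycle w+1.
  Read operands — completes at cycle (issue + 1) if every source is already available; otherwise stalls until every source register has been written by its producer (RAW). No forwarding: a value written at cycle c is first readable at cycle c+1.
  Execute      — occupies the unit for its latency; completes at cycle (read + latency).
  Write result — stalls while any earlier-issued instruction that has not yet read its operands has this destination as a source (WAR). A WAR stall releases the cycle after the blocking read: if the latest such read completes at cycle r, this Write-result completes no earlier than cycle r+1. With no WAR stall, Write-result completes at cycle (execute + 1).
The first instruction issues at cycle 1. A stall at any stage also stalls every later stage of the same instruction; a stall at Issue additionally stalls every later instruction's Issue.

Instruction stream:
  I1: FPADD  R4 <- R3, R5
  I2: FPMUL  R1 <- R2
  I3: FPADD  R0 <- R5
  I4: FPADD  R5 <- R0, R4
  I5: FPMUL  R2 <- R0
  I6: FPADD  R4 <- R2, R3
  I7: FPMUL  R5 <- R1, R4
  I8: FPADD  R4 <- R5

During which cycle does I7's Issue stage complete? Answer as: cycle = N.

[I1] 1/2/5/6
[I2] 2/3/8/9
[I3] 7/8/11/12  (struct: FPADD busy until I1 writes@6)
[I4] 13/14/17/18  (struct: FPADD busy until I3 writes@12)
[I5] 14/15/20/21
[I6] 19/22/25/26  (struct: FPADD busy until I4 writes@18; RAW R2: wait I5 write@21)
[I7] 22/27/32/33  (struct: FPMUL busy until I5 writes@21; RAW R4: wait I6 write@26)
[I8] 27/34/37/38  (struct: FPADD busy until I6 writes@26; RAW R5: wait I7 write@33)

cycle = 22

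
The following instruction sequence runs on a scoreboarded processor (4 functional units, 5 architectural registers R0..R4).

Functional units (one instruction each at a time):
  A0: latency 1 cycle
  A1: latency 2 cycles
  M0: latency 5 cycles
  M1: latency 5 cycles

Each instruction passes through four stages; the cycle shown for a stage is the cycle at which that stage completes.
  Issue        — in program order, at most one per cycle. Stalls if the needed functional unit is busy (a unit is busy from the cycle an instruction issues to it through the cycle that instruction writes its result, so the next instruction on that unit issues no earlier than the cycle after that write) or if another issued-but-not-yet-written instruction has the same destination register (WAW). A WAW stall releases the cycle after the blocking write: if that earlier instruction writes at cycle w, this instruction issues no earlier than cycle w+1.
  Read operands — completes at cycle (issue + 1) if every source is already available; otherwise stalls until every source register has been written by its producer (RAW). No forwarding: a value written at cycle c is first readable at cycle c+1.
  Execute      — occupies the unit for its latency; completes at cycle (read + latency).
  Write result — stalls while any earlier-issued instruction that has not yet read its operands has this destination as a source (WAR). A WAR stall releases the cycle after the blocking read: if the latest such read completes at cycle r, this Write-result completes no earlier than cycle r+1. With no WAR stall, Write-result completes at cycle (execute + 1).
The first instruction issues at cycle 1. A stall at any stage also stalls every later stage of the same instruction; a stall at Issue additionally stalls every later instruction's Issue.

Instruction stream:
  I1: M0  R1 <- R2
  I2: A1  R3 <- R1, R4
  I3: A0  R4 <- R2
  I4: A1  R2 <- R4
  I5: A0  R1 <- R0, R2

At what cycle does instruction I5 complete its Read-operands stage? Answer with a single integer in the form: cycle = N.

cycle = 18

I1 -> (1, 2, 7, 8)
I2 -> (2, 9, 11, 12)  // RAW R1: wait I1 write@8
I3 -> (3, 4, 5, 10)  // WAR R4: wait I2 read@9
I4 -> (13, 14, 16, 17)  // struct: A1 busy until I2 writes@12
I5 -> (14, 18, 19, 20)  // RAW R2: wait I4 write@17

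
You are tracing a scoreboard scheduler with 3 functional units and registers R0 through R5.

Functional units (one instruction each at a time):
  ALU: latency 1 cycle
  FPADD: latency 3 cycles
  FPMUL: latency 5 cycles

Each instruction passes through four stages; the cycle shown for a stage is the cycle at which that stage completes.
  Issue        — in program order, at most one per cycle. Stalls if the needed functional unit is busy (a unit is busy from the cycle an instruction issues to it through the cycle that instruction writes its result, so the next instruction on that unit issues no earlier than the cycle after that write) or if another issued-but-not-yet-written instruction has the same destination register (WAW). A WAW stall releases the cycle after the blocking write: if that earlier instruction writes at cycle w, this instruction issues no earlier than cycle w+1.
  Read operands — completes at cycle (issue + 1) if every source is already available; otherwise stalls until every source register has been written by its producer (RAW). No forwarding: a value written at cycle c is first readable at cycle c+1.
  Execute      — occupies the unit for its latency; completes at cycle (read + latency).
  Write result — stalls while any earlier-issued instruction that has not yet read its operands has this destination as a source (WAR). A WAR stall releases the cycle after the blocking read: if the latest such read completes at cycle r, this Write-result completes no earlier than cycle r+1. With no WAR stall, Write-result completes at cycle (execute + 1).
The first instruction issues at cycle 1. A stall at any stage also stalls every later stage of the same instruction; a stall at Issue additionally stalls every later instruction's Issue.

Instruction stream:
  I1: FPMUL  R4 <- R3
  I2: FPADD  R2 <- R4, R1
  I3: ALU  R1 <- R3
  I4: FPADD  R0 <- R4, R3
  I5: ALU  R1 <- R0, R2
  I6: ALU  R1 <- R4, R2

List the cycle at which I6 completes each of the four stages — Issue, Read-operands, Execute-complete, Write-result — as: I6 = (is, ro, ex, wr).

  I1 | 1 | 2 | 7 | 8
  I2 | 2 | 9 | 12 | 13   RAW R4: wait I1 write@8
  I3 | 3 | 4 | 5 | 10   WAR R1: wait I2 read@9
  I4 | 14 | 15 | 18 | 19   struct: FPADD busy until I2 writes@13
  I5 | 15 | 20 | 21 | 22   RAW R0: wait I4 write@19
  I6 | 23 | 24 | 25 | 26   struct: ALU busy until I5 writes@22

I6 = (23, 24, 25, 26)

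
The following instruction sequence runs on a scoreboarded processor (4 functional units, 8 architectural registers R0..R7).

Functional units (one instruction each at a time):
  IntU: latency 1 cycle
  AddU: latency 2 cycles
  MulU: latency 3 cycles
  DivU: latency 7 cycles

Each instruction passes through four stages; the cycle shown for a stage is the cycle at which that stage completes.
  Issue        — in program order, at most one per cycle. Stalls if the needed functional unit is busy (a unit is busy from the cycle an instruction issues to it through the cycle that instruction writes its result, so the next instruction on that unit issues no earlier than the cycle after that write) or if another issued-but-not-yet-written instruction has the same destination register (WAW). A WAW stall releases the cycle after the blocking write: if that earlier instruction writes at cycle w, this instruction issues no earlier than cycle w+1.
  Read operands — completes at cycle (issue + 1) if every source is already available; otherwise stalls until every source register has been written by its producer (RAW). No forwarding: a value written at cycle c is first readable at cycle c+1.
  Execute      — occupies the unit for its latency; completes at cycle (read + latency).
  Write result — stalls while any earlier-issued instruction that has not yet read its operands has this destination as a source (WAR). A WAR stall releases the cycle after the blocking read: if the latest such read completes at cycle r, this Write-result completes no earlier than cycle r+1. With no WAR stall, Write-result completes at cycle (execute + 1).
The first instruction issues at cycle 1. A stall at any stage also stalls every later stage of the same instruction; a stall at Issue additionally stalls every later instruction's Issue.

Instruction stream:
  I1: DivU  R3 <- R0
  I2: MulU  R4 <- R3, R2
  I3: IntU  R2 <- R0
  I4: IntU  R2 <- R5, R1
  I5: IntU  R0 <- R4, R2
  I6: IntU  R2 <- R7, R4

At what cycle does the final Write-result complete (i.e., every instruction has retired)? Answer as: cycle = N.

cycle = 24

[1] I1→DivU
[2] I1 RO | I2→MulU
[3] I3→IntU
[4] I3 RO
[5] I3 EX
[9] I1 EX
[10] I1 WR R3
[11] I2 RO
[12] I3 WR R2
[13] I4→IntU
[14] I2 EX | I4 RO
[15] I2 WR R4 | I4 EX
[16] I4 WR R2
[17] I5→IntU
[18] I5 RO
[19] I5 EX
[20] I5 WR R0
[21] I6→IntU
[22] I6 RO
[23] I6 EX
[24] I6 WR R2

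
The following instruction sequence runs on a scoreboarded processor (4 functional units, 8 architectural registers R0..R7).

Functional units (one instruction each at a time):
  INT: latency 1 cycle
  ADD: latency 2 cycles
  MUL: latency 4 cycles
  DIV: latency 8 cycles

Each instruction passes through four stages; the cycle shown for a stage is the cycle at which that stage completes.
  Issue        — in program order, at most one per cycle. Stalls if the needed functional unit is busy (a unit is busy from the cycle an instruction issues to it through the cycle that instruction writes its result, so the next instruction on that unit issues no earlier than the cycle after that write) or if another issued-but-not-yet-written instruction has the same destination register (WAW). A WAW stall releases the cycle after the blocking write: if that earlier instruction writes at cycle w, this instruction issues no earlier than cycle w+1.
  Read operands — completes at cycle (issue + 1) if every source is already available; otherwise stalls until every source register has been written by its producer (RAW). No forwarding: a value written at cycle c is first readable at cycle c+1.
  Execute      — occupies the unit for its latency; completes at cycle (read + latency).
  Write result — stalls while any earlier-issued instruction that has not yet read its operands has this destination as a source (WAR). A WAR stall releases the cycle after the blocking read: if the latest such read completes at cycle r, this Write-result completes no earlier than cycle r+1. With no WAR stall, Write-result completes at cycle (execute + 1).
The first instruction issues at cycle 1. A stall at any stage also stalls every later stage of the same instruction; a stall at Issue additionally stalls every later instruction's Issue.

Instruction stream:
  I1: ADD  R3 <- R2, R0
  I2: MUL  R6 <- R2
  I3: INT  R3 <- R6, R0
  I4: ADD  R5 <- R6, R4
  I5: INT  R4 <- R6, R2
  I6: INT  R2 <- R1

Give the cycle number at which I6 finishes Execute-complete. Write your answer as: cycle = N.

cycle 1: I1→ADD
cycle 2: I1 RO · I2→MUL
cycle 3: I2 RO
cycle 4: I1 EX
cycle 5: I1 WR R3
cycle 6: I3→INT
cycle 7: I2 EX · I4→ADD
cycle 8: I2 WR R6
cycle 9: I3 RO · I4 RO
cycle 10: I3 EX
cycle 11: I3 WR R3 · I4 EX
cycle 12: I4 WR R5 · I5→INT
cycle 13: I5 RO
cycle 14: I5 EX
cycle 15: I5 WR R4
cycle 16: I6→INT
cycle 17: I6 RO
cycle 18: I6 EX
cycle 19: I6 WR R2

cycle = 18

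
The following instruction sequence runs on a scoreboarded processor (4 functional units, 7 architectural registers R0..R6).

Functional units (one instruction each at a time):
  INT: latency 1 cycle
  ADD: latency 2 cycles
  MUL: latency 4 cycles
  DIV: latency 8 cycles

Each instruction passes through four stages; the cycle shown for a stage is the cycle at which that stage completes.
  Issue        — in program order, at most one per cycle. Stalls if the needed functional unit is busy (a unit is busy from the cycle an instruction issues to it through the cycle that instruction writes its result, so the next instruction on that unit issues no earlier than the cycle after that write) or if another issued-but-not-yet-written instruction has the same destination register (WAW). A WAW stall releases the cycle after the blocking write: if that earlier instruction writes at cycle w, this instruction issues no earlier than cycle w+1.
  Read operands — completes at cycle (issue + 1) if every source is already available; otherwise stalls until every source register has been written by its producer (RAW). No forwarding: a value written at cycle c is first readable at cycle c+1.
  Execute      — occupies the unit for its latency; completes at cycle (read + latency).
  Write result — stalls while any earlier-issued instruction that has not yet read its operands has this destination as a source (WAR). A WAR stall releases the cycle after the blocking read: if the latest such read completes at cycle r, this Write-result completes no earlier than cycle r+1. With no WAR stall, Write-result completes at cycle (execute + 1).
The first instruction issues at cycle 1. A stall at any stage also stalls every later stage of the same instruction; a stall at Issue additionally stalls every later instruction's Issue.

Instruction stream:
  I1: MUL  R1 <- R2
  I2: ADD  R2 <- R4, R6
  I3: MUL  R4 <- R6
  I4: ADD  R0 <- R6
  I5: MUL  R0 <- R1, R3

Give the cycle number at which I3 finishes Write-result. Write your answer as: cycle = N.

1) issue 1, read 2, done 6, write 7
2) issue 2, read 3, done 5, write 6
3) issue 8, read 9, done 13, write 14  <struct: MUL busy until I1 writes@7>
4) issue 9, read 10, done 12, write 13
5) issue 15, read 16, done 20, write 21  <struct: MUL busy until I3 writes@14>

cycle = 14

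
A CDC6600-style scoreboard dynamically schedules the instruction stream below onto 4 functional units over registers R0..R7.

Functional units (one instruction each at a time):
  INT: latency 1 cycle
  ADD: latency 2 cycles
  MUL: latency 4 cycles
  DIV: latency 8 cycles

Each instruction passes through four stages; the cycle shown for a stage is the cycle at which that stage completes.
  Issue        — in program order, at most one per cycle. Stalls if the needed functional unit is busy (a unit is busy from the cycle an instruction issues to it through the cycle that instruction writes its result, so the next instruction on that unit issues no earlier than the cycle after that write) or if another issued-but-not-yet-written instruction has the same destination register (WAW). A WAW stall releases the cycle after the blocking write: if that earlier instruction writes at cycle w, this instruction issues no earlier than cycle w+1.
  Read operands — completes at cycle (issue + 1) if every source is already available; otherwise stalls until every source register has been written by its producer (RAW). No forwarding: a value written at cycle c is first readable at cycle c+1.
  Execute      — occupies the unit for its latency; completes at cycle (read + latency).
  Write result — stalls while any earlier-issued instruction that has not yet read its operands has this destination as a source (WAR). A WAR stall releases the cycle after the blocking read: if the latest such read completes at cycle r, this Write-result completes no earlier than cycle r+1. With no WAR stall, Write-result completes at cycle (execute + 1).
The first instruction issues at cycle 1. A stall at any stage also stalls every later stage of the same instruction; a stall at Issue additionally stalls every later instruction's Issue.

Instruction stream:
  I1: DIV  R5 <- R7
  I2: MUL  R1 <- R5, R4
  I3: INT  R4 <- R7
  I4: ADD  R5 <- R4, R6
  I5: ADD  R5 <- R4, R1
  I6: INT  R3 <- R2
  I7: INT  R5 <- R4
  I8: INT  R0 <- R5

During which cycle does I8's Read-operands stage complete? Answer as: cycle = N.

cycle = 28

[I1] 1/2/10/11
[I2] 2/12/16/17  (RAW R5: wait I1 write@11)
[I3] 3/4/5/13  (WAR R4: wait I2 read@12)
[I4] 12/14/16/17  (WAW R5: wait I1 write@11; RAW R4: wait I3 write@13)
[I5] 18/19/21/22  (struct: ADD busy until I4 writes@17)
[I6] 19/20/21/22
[I7] 23/24/25/26  (struct: INT busy until I6 writes@22)
[I8] 27/28/29/30  (struct: INT busy until I7 writes@26)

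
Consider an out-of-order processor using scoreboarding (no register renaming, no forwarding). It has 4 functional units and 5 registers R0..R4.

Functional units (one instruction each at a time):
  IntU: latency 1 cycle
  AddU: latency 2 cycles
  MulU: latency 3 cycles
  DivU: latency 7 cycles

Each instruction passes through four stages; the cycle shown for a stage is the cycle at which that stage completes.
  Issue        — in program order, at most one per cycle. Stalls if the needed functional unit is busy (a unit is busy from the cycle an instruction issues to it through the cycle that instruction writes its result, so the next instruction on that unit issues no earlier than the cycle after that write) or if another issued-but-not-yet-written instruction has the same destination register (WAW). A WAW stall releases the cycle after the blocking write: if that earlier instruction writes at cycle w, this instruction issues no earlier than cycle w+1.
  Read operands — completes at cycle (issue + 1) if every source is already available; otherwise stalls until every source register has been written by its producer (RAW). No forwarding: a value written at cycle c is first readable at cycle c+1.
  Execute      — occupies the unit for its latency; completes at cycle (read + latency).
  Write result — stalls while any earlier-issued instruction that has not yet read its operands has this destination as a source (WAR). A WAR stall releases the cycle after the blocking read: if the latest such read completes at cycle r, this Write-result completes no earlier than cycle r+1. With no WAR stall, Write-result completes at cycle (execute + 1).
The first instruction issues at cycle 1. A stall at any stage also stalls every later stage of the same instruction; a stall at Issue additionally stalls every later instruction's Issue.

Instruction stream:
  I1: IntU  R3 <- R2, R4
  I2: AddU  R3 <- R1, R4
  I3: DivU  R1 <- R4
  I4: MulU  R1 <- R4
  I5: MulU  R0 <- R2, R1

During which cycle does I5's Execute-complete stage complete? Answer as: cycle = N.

1) issue 1, read 2, done 3, write 4
2) issue 5, read 6, done 8, write 9  <WAW R3: wait I1 write@4>
3) issue 6, read 7, done 14, write 15
4) issue 16, read 17, done 20, write 21  <WAW R1: wait I3 write@15>
5) issue 22, read 23, done 26, write 27  <struct: MulU busy until I4 writes@21>

cycle = 26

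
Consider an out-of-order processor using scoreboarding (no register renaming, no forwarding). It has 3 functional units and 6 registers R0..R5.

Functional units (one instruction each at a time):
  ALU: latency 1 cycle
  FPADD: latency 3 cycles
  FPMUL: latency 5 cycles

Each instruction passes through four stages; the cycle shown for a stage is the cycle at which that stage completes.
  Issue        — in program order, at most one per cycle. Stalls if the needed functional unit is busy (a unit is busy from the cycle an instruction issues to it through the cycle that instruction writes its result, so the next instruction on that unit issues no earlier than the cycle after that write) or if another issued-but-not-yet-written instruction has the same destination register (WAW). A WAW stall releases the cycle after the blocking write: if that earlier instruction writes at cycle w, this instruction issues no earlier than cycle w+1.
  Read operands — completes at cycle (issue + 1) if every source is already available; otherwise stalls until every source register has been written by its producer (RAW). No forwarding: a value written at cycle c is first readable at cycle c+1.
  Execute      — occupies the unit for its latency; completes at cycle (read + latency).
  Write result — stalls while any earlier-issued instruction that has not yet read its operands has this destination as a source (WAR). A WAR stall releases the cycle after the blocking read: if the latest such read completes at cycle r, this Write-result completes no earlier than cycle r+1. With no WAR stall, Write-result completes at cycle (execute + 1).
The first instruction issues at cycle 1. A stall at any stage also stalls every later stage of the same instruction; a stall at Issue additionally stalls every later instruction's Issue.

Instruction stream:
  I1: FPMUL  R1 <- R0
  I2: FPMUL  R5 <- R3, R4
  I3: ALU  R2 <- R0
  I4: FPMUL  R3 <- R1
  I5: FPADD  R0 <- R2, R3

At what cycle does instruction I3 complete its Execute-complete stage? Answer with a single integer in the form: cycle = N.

[I1] 1/2/7/8
[I2] 9/10/15/16  (struct: FPMUL busy until I1 writes@8)
[I3] 10/11/12/13
[I4] 17/18/23/24  (struct: FPMUL busy until I2 writes@16)
[I5] 18/25/28/29  (RAW R3: wait I4 write@24)

cycle = 12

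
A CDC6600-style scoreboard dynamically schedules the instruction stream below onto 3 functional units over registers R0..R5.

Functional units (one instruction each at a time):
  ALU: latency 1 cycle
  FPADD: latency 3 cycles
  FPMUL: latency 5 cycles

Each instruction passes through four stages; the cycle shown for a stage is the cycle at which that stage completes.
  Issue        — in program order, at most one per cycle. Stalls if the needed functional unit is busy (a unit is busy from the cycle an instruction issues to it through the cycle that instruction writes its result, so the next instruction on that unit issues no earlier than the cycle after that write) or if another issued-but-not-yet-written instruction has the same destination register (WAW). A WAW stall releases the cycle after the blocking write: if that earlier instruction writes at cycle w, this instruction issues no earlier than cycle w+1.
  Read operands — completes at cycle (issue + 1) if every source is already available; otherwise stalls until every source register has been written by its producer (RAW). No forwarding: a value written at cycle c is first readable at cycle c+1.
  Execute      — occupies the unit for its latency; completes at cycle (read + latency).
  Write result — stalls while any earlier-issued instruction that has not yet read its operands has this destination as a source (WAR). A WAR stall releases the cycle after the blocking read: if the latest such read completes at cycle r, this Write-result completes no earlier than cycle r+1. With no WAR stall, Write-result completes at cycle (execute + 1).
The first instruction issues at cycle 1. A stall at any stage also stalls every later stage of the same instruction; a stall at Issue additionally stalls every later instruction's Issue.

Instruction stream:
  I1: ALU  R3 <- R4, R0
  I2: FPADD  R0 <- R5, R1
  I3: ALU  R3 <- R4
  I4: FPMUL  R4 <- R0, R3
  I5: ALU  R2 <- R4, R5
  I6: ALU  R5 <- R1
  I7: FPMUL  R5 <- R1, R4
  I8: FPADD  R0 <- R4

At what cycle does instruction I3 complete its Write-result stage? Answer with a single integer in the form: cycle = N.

I1 -> (1, 2, 3, 4)
I2 -> (2, 3, 6, 7)
I3 -> (5, 6, 7, 8)  // struct: ALU busy until I1 writes@4
I4 -> (6, 9, 14, 15)  // RAW R3: wait I3 write@8
I5 -> (9, 16, 17, 18)  // struct: ALU busy until I3 writes@8, RAW R4: wait I4 write@15
I6 -> (19, 20, 21, 22)  // struct: ALU busy until I5 writes@18
I7 -> (23, 24, 29, 30)  // WAW R5: wait I6 write@22
I8 -> (24, 25, 28, 29)

cycle = 8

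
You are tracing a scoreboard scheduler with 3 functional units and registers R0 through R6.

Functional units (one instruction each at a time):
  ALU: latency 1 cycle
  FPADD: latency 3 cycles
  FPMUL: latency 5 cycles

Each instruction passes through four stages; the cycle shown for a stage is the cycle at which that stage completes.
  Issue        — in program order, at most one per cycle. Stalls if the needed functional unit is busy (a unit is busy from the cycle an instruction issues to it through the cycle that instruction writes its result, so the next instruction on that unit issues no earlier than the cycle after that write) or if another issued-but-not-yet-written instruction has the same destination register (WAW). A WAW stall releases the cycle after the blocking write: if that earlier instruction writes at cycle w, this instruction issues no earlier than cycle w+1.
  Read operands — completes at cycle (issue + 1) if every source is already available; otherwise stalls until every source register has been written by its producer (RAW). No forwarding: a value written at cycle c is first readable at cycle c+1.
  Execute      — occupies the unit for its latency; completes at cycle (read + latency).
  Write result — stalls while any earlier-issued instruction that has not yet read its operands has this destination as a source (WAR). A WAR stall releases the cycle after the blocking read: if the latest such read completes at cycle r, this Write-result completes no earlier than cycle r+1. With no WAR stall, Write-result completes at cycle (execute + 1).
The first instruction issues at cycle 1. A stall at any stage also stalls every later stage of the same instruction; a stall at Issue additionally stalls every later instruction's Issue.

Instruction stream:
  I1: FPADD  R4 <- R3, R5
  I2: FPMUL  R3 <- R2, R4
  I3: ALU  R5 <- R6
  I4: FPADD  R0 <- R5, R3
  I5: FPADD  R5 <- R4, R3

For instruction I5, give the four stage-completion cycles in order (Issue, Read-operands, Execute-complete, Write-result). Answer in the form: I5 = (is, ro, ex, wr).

I5 = (19, 20, 23, 24)

I1: IS=1 RO=2 EX=5 WR=6
I2: IS=2 RO=7 EX=12 WR=13  [RAW R4: wait I1 write@6]
I3: IS=3 RO=4 EX=5 WR=6
I4: IS=7 RO=14 EX=17 WR=18  [struct: FPADD busy until I1 writes@6; RAW R3: wait I2 write@13]
I5: IS=19 RO=20 EX=23 WR=24  [struct: FPADD busy until I4 writes@18]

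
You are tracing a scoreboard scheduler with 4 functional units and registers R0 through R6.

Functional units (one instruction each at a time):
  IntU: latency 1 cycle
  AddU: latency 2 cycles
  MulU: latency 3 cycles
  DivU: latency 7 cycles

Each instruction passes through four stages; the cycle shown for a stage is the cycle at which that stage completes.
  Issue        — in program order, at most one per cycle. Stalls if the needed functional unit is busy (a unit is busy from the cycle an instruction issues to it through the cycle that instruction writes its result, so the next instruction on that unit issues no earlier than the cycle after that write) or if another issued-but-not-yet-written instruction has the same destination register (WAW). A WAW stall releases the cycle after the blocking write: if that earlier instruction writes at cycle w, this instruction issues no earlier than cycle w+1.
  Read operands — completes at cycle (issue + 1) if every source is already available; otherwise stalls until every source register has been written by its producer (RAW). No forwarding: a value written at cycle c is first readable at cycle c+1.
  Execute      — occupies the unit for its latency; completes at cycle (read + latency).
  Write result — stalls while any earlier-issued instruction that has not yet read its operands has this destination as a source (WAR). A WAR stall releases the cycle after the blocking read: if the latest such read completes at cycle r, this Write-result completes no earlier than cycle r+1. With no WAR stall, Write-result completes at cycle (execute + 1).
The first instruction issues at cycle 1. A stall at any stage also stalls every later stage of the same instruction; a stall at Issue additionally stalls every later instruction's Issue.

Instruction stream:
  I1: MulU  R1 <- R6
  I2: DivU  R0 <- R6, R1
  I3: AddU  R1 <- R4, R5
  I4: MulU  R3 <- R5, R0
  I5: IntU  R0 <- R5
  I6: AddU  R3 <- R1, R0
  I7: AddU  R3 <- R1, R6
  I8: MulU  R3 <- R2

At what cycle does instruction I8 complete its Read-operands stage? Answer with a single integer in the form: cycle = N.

cycle = 32

cycle 1: issue I1 (MulU)
cycle 2: I1 read-ops · issue I2 (DivU)
cycle 5: I1 finished on MulU
cycle 6: I1→R1
cycle 7: I2 read-ops · issue I3 (AddU)
cycle 8: I3 read-ops · issue I4 (MulU)
cycle 10: I3 finished on AddU
cycle 11: I3→R1
cycle 14: I2 finished on DivU
cycle 15: I2→R0
cycle 16: I4 read-ops · issue I5 (IntU)
cycle 17: I5 read-ops
cycle 18: I5 finished on IntU
cycle 19: I4 finished on MulU · I5→R0
cycle 20: I4→R3
cycle 21: issue I6 (AddU)
cycle 22: I6 read-ops
cycle 24: I6 finished on AddU
cycle 25: I6→R3
cycle 26: issue I7 (AddU)
cycle 27: I7 read-ops
cycle 29: I7 finished on AddU
cycle 30: I7→R3
cycle 31: issue I8 (MulU)
cycle 32: I8 read-ops
cycle 35: I8 finished on MulU
cycle 36: I8→R3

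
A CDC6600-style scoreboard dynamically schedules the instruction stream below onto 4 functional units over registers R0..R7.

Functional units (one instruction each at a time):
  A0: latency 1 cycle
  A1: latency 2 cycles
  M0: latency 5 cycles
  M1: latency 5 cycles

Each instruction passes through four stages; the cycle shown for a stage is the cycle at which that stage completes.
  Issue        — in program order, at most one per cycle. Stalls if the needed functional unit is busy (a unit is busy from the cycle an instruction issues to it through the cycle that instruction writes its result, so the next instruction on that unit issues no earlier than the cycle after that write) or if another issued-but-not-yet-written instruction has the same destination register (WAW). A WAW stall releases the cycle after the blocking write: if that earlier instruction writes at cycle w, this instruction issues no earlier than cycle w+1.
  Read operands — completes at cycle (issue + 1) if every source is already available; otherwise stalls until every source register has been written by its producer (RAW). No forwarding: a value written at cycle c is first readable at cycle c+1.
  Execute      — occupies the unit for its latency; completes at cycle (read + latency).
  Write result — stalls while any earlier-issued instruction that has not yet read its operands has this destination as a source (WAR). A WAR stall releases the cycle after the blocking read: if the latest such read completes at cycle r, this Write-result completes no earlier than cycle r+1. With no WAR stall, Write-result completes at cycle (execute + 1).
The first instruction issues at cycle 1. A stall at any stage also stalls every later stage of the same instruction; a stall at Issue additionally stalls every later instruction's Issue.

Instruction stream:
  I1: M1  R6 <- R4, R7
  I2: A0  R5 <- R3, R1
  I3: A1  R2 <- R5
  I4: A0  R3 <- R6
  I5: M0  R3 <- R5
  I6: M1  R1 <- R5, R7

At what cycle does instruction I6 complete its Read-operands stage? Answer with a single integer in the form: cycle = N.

cycle = 14

c1: issue I1 (M1)
c2: I1 read-ops | issue I2 (A0)
c3: I2 read-ops | issue I3 (A1)
c4: I2 finished on A0
c5: I2→R5
c6: I3 read-ops | issue I4 (A0)
c7: I1 finished on M1
c8: I1→R6 | I3 finished on A1
c9: I3→R2 | I4 read-ops
c10: I4 finished on A0
c11: I4→R3
c12: issue I5 (M0)
c13: I5 read-ops | issue I6 (M1)
c14: I6 read-ops
c18: I5 finished on M0
c19: I5→R3 | I6 finished on M1
c20: I6→R1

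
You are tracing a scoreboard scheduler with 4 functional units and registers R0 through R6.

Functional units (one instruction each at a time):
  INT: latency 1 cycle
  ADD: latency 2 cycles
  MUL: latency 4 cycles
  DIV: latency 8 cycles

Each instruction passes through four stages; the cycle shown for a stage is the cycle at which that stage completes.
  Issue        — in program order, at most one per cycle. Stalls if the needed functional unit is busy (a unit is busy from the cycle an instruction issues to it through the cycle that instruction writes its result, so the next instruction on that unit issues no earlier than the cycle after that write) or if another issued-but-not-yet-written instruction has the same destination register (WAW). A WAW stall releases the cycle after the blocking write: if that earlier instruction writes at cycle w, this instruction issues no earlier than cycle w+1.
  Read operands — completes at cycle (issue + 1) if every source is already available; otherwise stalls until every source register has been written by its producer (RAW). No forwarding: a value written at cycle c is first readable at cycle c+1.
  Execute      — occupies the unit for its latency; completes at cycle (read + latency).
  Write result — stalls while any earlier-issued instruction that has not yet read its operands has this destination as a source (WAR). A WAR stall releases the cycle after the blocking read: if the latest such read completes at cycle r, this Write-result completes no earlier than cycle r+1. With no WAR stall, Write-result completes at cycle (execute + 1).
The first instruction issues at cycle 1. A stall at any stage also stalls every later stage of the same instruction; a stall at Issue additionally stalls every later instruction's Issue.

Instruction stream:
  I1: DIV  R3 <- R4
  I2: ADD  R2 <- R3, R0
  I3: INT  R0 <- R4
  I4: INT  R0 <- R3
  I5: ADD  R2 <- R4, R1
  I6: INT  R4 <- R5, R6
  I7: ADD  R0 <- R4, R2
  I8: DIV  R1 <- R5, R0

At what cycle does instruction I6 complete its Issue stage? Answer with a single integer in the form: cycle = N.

cycle = 18

t=1  I1 dispatched to DIV
t=2  I1 operands ready | I2 dispatched to ADD
t=3  I3 dispatched to INT
t=4  I3 operands ready
t=5  I3 complete
t=10  I1 complete
t=11  R3←I1
t=12  I2 operands ready
t=13  R0←I3
t=14  I2 complete | I4 dispatched to INT
t=15  R2←I2 | I4 operands ready
t=16  I4 complete | I5 dispatched to ADD
t=17  R0←I4 | I5 operands ready
t=18  I6 dispatched to INT
t=19  I5 complete | I6 operands ready
t=20  R2←I5 | I6 complete
t=21  R4←I6 | I7 dispatched to ADD
t=22  I7 operands ready | I8 dispatched to DIV
t=24  I7 complete
t=25  R0←I7
t=26  I8 operands ready
t=34  I8 complete
t=35  R1←I8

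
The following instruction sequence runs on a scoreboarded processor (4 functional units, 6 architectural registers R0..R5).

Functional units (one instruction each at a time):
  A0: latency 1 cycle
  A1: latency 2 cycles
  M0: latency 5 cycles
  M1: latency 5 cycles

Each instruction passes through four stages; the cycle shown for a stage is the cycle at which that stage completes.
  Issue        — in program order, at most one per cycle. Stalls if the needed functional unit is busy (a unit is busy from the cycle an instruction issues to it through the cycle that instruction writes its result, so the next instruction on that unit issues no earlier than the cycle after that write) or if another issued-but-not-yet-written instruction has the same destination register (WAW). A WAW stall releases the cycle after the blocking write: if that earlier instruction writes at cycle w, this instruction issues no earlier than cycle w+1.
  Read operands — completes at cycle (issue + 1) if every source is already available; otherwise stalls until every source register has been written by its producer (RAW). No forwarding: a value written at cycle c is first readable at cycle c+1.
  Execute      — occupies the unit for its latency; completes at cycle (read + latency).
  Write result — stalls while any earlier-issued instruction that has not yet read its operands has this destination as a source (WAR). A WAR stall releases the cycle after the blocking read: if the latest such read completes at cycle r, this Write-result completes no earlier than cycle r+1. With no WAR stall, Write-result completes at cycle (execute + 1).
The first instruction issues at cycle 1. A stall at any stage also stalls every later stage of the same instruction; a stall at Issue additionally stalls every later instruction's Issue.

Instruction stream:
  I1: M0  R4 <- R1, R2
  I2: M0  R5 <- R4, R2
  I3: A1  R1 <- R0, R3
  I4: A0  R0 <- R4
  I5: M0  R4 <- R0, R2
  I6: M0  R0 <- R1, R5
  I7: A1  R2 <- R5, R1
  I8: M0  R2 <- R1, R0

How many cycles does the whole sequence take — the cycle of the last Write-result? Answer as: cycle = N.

cycle = 40

I1 -> (1, 2, 7, 8)
I2 -> (9, 10, 15, 16)  // struct: M0 busy until I1 writes@8
I3 -> (10, 11, 13, 14)
I4 -> (11, 12, 13, 14)
I5 -> (17, 18, 23, 24)  // struct: M0 busy until I2 writes@16
I6 -> (25, 26, 31, 32)  // struct: M0 busy until I5 writes@24
I7 -> (26, 27, 29, 30)
I8 -> (33, 34, 39, 40)  // struct: M0 busy until I6 writes@32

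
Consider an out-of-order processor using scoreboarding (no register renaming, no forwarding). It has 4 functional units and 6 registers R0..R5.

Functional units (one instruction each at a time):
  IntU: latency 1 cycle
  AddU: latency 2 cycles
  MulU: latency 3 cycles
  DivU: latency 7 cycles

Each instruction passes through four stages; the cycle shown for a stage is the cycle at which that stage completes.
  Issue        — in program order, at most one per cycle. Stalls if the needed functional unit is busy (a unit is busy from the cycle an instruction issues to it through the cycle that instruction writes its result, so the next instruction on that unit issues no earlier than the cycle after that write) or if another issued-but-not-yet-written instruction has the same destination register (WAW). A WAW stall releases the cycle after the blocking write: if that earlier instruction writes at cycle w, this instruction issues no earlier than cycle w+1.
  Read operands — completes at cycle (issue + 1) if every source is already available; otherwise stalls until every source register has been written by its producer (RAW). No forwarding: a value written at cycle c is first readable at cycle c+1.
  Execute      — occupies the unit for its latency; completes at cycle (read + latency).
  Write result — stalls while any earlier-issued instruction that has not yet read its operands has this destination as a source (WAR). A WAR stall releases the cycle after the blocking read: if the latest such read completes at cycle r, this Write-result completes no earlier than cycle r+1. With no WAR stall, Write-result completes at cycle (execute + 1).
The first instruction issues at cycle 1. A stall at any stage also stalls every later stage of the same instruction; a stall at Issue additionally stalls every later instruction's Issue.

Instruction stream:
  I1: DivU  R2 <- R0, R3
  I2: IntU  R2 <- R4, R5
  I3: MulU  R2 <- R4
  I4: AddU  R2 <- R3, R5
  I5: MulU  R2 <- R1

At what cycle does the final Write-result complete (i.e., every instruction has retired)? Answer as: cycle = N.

cycle = 31

[1] I1 issues→DivU
[2] I1 reads
[9] I1 exec-done
[10] I1 writes R2
[11] I2 issues→IntU
[12] I2 reads
[13] I2 exec-done
[14] I2 writes R2
[15] I3 issues→MulU
[16] I3 reads
[19] I3 exec-done
[20] I3 writes R2
[21] I4 issues→AddU
[22] I4 reads
[24] I4 exec-done
[25] I4 writes R2
[26] I5 issues→MulU
[27] I5 reads
[30] I5 exec-done
[31] I5 writes R2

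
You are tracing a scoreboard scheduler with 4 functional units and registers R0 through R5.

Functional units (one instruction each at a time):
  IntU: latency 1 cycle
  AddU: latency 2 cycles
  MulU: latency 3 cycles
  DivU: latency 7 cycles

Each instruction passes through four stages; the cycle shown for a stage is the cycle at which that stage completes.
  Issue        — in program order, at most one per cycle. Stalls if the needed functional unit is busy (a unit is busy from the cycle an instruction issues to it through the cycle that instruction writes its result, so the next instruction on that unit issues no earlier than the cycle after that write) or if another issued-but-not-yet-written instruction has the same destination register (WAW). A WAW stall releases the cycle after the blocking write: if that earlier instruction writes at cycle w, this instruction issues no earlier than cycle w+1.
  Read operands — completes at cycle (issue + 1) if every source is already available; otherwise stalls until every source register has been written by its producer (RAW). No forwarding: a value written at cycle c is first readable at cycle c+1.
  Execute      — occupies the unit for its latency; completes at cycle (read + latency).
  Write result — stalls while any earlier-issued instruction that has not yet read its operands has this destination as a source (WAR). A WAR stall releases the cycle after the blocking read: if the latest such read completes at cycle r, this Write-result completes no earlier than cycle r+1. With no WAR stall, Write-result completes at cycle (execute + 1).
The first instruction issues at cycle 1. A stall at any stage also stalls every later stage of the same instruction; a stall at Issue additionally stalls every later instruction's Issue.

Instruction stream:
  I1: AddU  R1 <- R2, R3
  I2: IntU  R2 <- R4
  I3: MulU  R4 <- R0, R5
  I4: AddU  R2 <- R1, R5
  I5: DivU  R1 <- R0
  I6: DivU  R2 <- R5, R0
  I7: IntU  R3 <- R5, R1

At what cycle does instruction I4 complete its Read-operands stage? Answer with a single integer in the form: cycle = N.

cycle = 7

I1  is:1  ro:2  ex:4  wr:5
I2  is:2  ro:3  ex:4  wr:5
I3  is:3  ro:4  ex:7  wr:8
I4  is:6  ro:7  ex:9  wr:10  — WAW R2: wait I2 write@5
I5  is:7  ro:8  ex:15  wr:16
I6  is:17  ro:18  ex:25  wr:26  — struct: DivU busy until I5 writes@16
I7  is:18  ro:19  ex:20  wr:21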